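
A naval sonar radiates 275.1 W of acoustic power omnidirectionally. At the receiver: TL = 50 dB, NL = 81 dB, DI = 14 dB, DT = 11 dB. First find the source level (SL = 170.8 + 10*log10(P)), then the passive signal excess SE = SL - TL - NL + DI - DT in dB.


Step 1: SL = 170.8 + 10*log10(275.1) = 195.19 dB
Step 2: SE = SL - TL - NL + DI - DT = 195.19 - 50 - 81 + 14 - 11 = 67.19

67.19 dB


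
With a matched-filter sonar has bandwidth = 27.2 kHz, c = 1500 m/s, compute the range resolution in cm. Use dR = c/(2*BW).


dR = c/(2*BW) = 1500 / (2 * 27.2e3) = 0.0276 m = 2.76 cm

2.76 cm


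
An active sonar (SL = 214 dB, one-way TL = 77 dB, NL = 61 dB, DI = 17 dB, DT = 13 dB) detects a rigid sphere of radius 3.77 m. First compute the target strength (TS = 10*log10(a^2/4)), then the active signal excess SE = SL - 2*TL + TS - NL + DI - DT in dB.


Step 1: TS = 10*log10(3.77^2/4) = 5.51 dB
Step 2: SE = SL - 2*TL + TS - NL + DI - DT = 214 - 2*77 + (5.51) - 61 + 17 - 13 = 8.51

8.51 dB


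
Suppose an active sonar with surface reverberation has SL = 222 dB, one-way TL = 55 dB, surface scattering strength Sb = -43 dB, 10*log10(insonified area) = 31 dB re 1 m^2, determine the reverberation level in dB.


RL = SL - 2*TL + Sb + 10*log10(A) = 222 - 2*55 + (-43) + 31 = 100

100 dB


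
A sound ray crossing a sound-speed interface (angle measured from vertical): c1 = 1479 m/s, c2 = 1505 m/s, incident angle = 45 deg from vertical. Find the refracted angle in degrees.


sin(theta2) = (c2/c1)*sin(theta1) = (1505/1479)*sin(45 deg) = 0.71954
theta2 = arcsin(0.71954) = 46.02

46.02 deg


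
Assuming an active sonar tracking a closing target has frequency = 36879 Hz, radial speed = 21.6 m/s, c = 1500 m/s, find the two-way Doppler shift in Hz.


fd = 2*f*v/c = 2 * 36879 * 21.6 / 1500 = 1062.12

1062.12 Hz


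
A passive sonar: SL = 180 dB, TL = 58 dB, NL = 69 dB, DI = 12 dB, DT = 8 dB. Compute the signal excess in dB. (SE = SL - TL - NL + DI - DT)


57 dB


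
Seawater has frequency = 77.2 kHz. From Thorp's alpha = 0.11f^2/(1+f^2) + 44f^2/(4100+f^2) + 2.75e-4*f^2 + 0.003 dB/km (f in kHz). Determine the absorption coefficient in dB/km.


27.819 dB/km


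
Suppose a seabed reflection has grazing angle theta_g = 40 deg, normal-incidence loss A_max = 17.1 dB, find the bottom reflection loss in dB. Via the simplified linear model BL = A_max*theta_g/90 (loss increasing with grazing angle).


BL = A_max * theta_g / 90 = 17.1 * 40 / 90 = 7.6

7.6 dB


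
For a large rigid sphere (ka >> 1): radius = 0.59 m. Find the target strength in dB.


-10.6 dB


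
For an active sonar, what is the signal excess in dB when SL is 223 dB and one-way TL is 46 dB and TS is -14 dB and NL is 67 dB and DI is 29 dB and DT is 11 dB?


68 dB


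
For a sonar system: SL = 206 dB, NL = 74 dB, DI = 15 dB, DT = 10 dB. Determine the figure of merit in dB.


FOM = SL - NL + DI - DT = 206 - 74 + 15 - 10 = 137

137 dB


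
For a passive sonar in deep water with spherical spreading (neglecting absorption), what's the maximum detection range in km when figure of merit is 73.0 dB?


At max range FOM = TL, so 20*log10(R) = 73.0
R = 10^(73.0/20) = 4466.84 m = 4.47 km

4.47 km


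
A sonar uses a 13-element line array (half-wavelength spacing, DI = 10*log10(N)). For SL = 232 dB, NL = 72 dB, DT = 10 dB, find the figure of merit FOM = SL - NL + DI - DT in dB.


161.14 dB


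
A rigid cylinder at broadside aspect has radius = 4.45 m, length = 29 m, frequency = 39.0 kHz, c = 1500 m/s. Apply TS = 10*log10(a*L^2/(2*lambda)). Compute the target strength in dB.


lambda = 1500/39000 = 0.03846 m
TS = 10*log10(4.45*29^2/(2*0.03846)) = 46.87

46.87 dB


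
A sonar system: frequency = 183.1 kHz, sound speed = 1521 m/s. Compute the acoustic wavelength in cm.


lambda = c/f = 1521 / 183100 = 0.0083 m = 0.83 cm

0.83 cm


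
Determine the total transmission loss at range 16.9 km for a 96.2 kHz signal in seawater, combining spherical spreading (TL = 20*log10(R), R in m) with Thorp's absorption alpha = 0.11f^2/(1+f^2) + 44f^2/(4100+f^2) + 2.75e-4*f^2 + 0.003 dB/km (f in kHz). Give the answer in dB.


644.78 dB


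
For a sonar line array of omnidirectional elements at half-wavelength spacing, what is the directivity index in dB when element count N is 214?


DI = 10*log10(214) = 23.3

23.3 dB


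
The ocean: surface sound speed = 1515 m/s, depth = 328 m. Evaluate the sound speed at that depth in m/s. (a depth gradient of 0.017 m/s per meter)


1520.576 m/s


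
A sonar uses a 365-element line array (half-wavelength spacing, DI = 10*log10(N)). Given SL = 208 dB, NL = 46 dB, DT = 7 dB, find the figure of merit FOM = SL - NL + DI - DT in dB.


Step 1: DI = 10*log10(365) = 25.62 dB
Step 2: FOM = SL - NL + DI - DT = 208 - 46 + 25.62 - 7 = 180.62

180.62 dB


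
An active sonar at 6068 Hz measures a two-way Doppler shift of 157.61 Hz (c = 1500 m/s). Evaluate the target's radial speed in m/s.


From fd = 2*f*v/c, v = c*fd/(2*f) = 1500 * 157.61 / (2*6068) = 19.48

19.48 m/s


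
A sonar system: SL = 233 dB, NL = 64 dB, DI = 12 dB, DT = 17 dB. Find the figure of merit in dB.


FOM = SL - NL + DI - DT = 233 - 64 + 12 - 17 = 164

164 dB


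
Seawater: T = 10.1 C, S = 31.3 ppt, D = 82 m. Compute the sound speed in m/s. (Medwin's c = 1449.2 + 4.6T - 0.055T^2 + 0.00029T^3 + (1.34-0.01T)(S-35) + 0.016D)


1487.08 m/s


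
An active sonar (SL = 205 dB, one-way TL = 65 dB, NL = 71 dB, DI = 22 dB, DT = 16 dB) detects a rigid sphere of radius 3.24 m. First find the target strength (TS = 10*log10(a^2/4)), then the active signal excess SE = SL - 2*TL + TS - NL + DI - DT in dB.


Step 1: TS = 10*log10(3.24^2/4) = 4.19 dB
Step 2: SE = SL - 2*TL + TS - NL + DI - DT = 205 - 2*65 + (4.19) - 71 + 22 - 16 = 14.19

14.19 dB


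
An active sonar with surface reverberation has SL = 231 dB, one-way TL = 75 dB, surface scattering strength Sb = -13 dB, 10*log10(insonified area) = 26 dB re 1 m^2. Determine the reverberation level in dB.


RL = SL - 2*TL + Sb + 10*log10(A) = 231 - 2*75 + (-13) + 26 = 94

94 dB


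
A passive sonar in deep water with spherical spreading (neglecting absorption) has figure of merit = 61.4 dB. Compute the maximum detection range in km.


1.17 km


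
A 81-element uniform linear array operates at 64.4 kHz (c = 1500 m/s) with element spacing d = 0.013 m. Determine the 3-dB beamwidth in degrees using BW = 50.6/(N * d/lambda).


1.12 deg


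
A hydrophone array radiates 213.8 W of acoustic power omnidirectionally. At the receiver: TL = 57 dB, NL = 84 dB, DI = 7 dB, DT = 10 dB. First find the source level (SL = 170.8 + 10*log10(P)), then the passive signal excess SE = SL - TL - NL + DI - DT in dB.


Step 1: SL = 170.8 + 10*log10(213.8) = 194.1 dB
Step 2: SE = SL - TL - NL + DI - DT = 194.1 - 57 - 84 + 7 - 10 = 50.1

50.1 dB


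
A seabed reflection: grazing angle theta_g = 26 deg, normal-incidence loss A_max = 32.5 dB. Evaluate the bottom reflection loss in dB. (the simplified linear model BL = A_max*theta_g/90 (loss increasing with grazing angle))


9.39 dB


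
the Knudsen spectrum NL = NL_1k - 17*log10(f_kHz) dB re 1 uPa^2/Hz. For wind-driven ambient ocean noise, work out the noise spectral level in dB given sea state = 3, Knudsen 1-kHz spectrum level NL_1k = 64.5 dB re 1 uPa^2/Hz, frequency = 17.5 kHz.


43.37 dB


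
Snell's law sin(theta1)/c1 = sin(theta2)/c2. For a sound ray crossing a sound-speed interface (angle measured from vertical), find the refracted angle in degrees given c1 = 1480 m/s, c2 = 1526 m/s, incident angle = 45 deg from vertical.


46.81 deg


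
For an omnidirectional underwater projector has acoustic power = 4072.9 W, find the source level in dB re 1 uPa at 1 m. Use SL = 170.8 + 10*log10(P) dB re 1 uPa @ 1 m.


206.9 dB


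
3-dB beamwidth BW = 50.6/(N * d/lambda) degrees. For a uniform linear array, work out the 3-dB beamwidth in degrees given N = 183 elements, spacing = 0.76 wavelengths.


BW = 50.6 / (183 * 0.76) = 50.6 / 139.08 = 0.36

0.36 deg


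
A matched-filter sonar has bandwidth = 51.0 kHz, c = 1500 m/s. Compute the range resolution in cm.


1.47 cm


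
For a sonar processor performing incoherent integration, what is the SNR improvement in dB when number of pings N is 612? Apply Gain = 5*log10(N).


13.93 dB


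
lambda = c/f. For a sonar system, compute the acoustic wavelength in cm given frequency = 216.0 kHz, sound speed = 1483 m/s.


0.69 cm


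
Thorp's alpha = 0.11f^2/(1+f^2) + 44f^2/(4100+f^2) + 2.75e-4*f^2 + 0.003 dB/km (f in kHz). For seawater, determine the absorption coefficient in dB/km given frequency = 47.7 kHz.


f^2 = 2275.29
alpha = 0.11*2275.29/(1+2275.29) + 44*2275.29/(4100+2275.29) + 2.75e-4*2275.29 + 0.003 = 16.442

16.442 dB/km


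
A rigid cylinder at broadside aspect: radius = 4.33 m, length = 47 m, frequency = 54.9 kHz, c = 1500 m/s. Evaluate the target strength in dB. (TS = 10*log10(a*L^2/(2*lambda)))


lambda = 1500/54900 = 0.02732 m
TS = 10*log10(4.33*47^2/(2*0.02732)) = 52.43

52.43 dB


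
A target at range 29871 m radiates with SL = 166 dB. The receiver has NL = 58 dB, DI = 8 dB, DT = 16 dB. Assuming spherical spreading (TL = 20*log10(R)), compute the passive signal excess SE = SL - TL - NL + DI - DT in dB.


10.5 dB


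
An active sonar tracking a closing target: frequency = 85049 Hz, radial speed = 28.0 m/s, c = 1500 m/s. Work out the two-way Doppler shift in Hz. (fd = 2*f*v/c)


3175.16 Hz


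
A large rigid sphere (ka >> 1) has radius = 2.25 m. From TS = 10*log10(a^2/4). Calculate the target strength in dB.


TS = 10*log10(2.25^2 / 4) = 10*log10(1.265625) = 1.02

1.02 dB


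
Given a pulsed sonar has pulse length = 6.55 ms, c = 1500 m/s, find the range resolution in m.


4.9125 m


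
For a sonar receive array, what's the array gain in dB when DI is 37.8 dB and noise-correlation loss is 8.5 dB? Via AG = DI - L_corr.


AG = DI - L_corr = 37.8 - 8.5 = 29.3

29.3 dB


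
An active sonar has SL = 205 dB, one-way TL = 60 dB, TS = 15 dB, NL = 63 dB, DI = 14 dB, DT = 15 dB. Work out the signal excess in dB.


36 dB


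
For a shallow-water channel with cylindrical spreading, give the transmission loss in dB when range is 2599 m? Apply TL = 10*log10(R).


TL = 10*log10(2599) = 34.15

34.15 dB


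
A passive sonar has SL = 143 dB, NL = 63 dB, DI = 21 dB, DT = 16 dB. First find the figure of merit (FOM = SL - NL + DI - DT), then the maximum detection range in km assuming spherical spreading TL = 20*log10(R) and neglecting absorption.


Step 1: FOM = SL - NL + DI - DT = 143 - 63 + 21 - 16 = 85 dB
Step 2: at max range FOM = TL = 20*log10(R), so R = 10^(85/20) = 17782.79 m = 17.78 km

17.78 km


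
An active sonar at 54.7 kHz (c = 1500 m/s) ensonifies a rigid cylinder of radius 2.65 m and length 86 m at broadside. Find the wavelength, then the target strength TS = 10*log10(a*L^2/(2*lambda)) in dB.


Step 1: lambda = c/f = 1500/54700 = 0.02742 m
Step 2: TS = 10*log10(a*L^2/(2*lambda)) = 10*log10(2.65*86^2/(2*0.02742)) = 55.53

55.53 dB


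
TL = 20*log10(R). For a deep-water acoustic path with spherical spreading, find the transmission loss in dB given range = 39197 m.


TL = 20*log10(39197) = 91.87

91.87 dB


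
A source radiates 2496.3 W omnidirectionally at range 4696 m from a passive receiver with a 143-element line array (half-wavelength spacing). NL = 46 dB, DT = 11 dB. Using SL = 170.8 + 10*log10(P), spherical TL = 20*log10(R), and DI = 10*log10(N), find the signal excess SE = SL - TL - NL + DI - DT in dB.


Step 1: SL = 170.8 + 10*log10(2496.3) = 204.77 dB
Step 2: TL = 20*log10(4696) = 73.43 dB
Step 3: DI = 10*log10(143) = 21.55 dB
Step 4: SE = SL - TL - NL + DI - DT = 204.77 - 73.43 - 46 + 21.55 - 11 = 95.89

95.89 dB


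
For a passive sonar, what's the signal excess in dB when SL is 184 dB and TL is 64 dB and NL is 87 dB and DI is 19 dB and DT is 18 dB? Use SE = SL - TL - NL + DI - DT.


SE = SL - TL - NL + DI - DT = 184 - 64 - 87 + 19 - 18 = 34

34 dB


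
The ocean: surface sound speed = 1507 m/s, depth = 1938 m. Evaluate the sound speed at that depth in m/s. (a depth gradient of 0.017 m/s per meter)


c = 1507 + 0.017 * 1938 = 1539.946

1539.946 m/s


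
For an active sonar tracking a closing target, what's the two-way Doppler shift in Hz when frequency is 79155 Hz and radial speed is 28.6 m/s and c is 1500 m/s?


fd = 2*f*v/c = 2 * 79155 * 28.6 / 1500 = 3018.44

3018.44 Hz


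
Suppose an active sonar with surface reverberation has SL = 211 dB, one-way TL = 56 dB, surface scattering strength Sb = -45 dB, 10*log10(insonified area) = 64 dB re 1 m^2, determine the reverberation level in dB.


118 dB


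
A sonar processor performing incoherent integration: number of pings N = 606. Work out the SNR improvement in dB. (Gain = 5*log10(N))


Gain = 5*log10(606) = 13.91

13.91 dB


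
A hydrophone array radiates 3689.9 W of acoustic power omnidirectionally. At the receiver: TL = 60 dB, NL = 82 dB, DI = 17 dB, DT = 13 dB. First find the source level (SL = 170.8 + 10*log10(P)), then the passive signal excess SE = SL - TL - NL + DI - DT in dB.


Step 1: SL = 170.8 + 10*log10(3689.9) = 206.47 dB
Step 2: SE = SL - TL - NL + DI - DT = 206.47 - 60 - 82 + 17 - 13 = 68.47

68.47 dB


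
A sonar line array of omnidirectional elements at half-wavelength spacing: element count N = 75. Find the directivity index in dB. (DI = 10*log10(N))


DI = 10*log10(75) = 18.75

18.75 dB


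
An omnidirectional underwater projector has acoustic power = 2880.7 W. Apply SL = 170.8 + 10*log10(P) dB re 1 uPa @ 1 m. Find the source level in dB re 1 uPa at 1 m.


205.39 dB


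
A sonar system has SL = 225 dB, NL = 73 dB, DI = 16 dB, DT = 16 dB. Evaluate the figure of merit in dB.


152 dB


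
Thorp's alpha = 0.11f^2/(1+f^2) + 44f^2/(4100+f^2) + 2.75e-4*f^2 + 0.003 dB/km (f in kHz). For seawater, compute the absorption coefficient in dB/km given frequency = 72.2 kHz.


f^2 = 5212.84
alpha = 0.11*5212.84/(1+5212.84) + 44*5212.84/(4100+5212.84) + 2.75e-4*5212.84 + 0.003 = 26.175

26.175 dB/km


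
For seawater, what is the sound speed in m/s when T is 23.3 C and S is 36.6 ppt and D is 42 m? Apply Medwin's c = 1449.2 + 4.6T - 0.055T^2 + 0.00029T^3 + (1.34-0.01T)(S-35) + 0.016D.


1532.63 m/s


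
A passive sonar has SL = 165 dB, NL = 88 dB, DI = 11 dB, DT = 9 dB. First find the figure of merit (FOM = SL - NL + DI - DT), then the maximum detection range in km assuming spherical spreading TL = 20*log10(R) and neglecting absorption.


Step 1: FOM = SL - NL + DI - DT = 165 - 88 + 11 - 9 = 79 dB
Step 2: at max range FOM = TL = 20*log10(R), so R = 10^(79/20) = 8912.51 m = 8.91 km

8.91 km


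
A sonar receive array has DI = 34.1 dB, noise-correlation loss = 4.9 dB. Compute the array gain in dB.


29.2 dB


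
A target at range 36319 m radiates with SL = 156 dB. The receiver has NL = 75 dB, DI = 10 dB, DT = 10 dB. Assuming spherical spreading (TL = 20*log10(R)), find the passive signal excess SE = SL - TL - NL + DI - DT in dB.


-10.2 dB


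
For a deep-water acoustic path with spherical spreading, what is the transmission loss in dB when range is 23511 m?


87.43 dB


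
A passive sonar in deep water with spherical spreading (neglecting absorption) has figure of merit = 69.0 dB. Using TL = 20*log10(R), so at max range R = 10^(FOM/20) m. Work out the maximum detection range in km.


2.82 km


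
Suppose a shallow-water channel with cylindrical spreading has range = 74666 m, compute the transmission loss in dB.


TL = 10*log10(74666) = 48.73

48.73 dB


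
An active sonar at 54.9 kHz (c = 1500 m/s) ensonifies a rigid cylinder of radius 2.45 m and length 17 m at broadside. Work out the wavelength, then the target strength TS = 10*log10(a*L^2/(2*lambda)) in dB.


Step 1: lambda = c/f = 1500/54900 = 0.02732 m
Step 2: TS = 10*log10(a*L^2/(2*lambda)) = 10*log10(2.45*17^2/(2*0.02732)) = 41.13

41.13 dB


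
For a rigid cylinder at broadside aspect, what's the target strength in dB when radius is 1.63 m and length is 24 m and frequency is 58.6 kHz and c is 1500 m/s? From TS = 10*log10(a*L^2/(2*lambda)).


42.63 dB


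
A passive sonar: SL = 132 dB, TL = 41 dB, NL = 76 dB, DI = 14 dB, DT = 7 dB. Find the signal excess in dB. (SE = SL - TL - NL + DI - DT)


SE = SL - TL - NL + DI - DT = 132 - 41 - 76 + 14 - 7 = 22

22 dB


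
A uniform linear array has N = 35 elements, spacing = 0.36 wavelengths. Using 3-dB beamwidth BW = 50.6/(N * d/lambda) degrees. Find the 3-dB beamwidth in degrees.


BW = 50.6 / (35 * 0.36) = 50.6 / 12.6 = 4.02

4.02 deg


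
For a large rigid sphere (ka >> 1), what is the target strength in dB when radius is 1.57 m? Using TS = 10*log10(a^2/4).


TS = 10*log10(1.57^2 / 4) = 10*log10(0.616225) = -2.1

-2.1 dB


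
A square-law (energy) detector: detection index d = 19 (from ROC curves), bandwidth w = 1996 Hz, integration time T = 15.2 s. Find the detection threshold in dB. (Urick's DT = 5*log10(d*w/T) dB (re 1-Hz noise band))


DT = 5*log10(d*w/T) = 5*log10(19 * 1996 / 15.2) = 5*log10(2495.0) = 16.99

16.99 dB


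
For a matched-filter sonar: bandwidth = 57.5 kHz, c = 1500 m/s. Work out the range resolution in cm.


1.3 cm


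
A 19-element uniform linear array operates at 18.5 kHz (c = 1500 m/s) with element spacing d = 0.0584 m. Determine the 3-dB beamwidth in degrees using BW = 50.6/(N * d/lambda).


3.7 deg


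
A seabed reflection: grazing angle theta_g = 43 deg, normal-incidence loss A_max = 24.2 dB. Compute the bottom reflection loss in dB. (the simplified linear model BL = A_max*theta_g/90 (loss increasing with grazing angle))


BL = A_max * theta_g / 90 = 24.2 * 43 / 90 = 11.56

11.56 dB


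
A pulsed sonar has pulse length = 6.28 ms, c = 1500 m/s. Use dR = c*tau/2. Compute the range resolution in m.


dR = c*tau/2 = 1500 * 6.28e-3 / 2 = 4.71

4.71 m


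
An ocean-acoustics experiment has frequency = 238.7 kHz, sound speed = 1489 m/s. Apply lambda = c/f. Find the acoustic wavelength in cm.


lambda = c/f = 1489 / 238700 = 0.0062 m = 0.62 cm

0.62 cm


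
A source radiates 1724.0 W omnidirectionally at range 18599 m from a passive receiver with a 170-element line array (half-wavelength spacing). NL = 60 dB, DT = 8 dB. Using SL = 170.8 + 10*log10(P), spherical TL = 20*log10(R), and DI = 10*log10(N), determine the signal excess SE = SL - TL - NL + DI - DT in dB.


Step 1: SL = 170.8 + 10*log10(1724.0) = 203.17 dB
Step 2: TL = 20*log10(18599) = 85.39 dB
Step 3: DI = 10*log10(170) = 22.3 dB
Step 4: SE = SL - TL - NL + DI - DT = 203.17 - 85.39 - 60 + 22.3 - 8 = 72.08

72.08 dB


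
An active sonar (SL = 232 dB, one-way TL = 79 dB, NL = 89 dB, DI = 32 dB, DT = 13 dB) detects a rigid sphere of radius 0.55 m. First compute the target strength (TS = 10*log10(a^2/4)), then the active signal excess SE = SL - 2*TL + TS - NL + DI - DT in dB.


Step 1: TS = 10*log10(0.55^2/4) = -11.21 dB
Step 2: SE = SL - 2*TL + TS - NL + DI - DT = 232 - 2*79 + (-11.21) - 89 + 32 - 13 = -7.21

-7.21 dB


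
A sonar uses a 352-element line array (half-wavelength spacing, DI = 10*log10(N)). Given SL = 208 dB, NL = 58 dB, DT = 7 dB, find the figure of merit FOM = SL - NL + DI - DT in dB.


Step 1: DI = 10*log10(352) = 25.47 dB
Step 2: FOM = SL - NL + DI - DT = 208 - 58 + 25.47 - 7 = 168.47

168.47 dB


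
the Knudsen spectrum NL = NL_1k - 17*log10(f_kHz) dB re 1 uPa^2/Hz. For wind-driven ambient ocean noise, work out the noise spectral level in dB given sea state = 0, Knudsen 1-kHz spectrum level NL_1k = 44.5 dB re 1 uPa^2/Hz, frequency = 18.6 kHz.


22.92 dB


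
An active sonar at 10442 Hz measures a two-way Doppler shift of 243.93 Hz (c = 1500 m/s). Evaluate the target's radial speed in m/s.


From fd = 2*f*v/c, v = c*fd/(2*f) = 1500 * 243.93 / (2*10442) = 17.52

17.52 m/s


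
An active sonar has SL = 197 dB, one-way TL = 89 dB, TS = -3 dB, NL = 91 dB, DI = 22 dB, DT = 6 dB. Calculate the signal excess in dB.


SE = SL - 2*TL + TS - NL + DI - DT = 197 - 2*89 + (-3) - 91 + 22 - 6 = -59

-59 dB


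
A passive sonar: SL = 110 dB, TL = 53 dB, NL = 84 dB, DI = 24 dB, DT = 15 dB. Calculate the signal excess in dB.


SE = SL - TL - NL + DI - DT = 110 - 53 - 84 + 24 - 15 = -18

-18 dB


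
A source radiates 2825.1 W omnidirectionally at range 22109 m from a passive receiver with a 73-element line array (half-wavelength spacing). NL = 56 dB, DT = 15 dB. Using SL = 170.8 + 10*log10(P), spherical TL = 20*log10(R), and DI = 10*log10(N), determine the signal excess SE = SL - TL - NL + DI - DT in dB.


Step 1: SL = 170.8 + 10*log10(2825.1) = 205.31 dB
Step 2: TL = 20*log10(22109) = 86.89 dB
Step 3: DI = 10*log10(73) = 18.63 dB
Step 4: SE = SL - TL - NL + DI - DT = 205.31 - 86.89 - 56 + 18.63 - 15 = 66.05

66.05 dB


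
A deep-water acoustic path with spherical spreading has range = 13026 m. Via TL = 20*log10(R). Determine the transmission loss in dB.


TL = 20*log10(13026) = 82.3

82.3 dB


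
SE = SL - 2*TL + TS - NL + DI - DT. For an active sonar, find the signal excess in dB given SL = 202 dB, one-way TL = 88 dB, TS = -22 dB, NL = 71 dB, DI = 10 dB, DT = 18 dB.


-75 dB


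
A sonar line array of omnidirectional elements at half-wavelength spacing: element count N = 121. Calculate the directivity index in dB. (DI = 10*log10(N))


DI = 10*log10(121) = 20.83

20.83 dB


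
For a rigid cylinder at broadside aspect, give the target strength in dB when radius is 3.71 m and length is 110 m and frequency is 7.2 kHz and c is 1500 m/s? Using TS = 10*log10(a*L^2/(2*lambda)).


50.32 dB


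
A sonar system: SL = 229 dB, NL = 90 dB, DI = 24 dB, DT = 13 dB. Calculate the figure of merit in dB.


FOM = SL - NL + DI - DT = 229 - 90 + 24 - 13 = 150

150 dB


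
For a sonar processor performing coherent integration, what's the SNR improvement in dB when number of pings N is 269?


Gain = 10*log10(269) = 24.3

24.3 dB


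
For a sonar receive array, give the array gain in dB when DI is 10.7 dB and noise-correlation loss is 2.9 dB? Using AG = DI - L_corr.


AG = DI - L_corr = 10.7 - 2.9 = 7.8

7.8 dB


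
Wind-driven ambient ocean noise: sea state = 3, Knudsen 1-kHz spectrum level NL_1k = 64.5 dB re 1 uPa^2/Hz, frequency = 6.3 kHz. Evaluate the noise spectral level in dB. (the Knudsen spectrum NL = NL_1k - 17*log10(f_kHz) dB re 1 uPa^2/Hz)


NL = NL_1k - 17*log10(f_kHz) = 64.5 - 17*log10(6.3) = 64.5 - (13.59) = 50.91

50.91 dB


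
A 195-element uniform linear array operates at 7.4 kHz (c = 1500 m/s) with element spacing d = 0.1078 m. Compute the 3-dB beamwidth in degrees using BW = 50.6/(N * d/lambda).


0.49 deg


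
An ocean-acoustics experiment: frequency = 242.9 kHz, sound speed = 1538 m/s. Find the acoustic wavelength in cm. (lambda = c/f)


lambda = c/f = 1538 / 242900 = 0.0063 m = 0.63 cm

0.63 cm


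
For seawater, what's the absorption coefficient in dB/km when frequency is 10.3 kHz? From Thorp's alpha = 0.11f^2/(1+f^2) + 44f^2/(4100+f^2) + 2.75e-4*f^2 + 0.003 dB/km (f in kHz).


f^2 = 106.09
alpha = 0.11*106.09/(1+106.09) + 44*106.09/(4100+106.09) + 2.75e-4*106.09 + 0.003 = 1.251

1.251 dB/km


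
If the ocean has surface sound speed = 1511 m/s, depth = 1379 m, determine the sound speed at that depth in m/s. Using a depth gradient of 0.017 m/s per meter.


c = 1511 + 0.017 * 1379 = 1534.443

1534.443 m/s


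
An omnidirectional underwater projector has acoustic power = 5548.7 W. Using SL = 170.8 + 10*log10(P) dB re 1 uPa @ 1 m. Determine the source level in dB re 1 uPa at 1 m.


SL = 170.8 + 10*log10(5548.7) = 170.8 + 37.44 = 208.24

208.24 dB


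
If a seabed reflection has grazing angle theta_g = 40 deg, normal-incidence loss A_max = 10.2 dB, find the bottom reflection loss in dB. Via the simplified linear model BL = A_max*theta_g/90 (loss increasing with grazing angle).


4.53 dB


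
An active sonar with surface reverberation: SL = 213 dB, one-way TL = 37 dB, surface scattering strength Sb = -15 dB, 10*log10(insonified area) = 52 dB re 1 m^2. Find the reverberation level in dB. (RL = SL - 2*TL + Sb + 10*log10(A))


RL = SL - 2*TL + Sb + 10*log10(A) = 213 - 2*37 + (-15) + 52 = 176

176 dB


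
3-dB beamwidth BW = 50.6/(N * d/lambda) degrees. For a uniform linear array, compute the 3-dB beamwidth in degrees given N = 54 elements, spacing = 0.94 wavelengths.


BW = 50.6 / (54 * 0.94) = 50.6 / 50.76 = 1.0

1.0 deg


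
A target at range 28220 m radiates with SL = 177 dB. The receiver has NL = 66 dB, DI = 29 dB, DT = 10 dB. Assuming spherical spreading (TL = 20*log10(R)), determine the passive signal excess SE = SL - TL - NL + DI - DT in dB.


40.99 dB


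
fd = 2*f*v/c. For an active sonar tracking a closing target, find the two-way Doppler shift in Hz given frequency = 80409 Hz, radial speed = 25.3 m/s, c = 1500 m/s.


2712.46 Hz


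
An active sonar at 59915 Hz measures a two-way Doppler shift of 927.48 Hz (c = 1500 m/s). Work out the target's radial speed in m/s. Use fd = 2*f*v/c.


From fd = 2*f*v/c, v = c*fd/(2*f) = 1500 * 927.48 / (2*59915) = 11.61

11.61 m/s


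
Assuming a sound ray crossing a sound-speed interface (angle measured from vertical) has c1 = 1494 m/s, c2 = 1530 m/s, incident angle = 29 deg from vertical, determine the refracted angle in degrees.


sin(theta2) = (c2/c1)*sin(theta1) = (1530/1494)*sin(29 deg) = 0.49649
theta2 = arcsin(0.49649) = 29.77

29.77 deg


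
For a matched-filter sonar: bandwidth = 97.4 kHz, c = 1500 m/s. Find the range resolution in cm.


dR = c/(2*BW) = 1500 / (2 * 97.4e3) = 0.0077 m = 0.77 cm

0.77 cm


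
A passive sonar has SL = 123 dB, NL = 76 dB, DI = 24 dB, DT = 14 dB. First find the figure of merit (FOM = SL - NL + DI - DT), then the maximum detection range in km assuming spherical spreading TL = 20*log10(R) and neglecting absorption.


Step 1: FOM = SL - NL + DI - DT = 123 - 76 + 24 - 14 = 57 dB
Step 2: at max range FOM = TL = 20*log10(R), so R = 10^(57/20) = 707.95 m = 0.71 km

0.71 km


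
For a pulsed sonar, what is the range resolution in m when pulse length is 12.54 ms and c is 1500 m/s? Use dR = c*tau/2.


dR = c*tau/2 = 1500 * 12.54e-3 / 2 = 9.405

9.405 m


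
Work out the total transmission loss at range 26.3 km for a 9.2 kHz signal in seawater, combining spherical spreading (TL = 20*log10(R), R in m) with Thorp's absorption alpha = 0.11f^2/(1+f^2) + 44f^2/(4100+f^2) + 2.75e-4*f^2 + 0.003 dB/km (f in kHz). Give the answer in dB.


115.36 dB


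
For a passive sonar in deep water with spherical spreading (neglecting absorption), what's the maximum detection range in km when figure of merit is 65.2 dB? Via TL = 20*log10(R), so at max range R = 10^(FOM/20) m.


1.82 km


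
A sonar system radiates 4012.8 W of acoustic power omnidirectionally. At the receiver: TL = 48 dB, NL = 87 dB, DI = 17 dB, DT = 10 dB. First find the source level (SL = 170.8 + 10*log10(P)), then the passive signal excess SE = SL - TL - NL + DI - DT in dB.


Step 1: SL = 170.8 + 10*log10(4012.8) = 206.83 dB
Step 2: SE = SL - TL - NL + DI - DT = 206.83 - 48 - 87 + 17 - 10 = 78.83

78.83 dB


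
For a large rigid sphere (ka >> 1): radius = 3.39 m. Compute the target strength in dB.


TS = 10*log10(3.39^2 / 4) = 10*log10(2.873025) = 4.58

4.58 dB


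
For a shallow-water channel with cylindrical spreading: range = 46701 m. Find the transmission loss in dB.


TL = 10*log10(46701) = 46.69

46.69 dB


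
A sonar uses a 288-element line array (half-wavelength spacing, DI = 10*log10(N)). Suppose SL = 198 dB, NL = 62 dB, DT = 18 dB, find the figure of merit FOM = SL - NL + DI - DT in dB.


Step 1: DI = 10*log10(288) = 24.59 dB
Step 2: FOM = SL - NL + DI - DT = 198 - 62 + 24.59 - 18 = 142.59

142.59 dB


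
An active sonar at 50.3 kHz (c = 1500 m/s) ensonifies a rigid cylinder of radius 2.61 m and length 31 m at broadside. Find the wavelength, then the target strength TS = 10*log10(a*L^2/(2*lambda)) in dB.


Step 1: lambda = c/f = 1500/50300 = 0.02982 m
Step 2: TS = 10*log10(a*L^2/(2*lambda)) = 10*log10(2.61*31^2/(2*0.02982)) = 46.24

46.24 dB


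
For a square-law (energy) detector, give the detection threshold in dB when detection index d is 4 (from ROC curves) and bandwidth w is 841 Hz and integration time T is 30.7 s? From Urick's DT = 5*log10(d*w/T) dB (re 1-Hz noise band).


DT = 5*log10(d*w/T) = 5*log10(4 * 841 / 30.7) = 5*log10(109.58) = 10.2

10.2 dB


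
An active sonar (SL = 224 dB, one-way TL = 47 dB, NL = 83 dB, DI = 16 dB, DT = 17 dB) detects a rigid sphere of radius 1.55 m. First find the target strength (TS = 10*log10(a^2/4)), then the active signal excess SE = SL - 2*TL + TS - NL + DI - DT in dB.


Step 1: TS = 10*log10(1.55^2/4) = -2.21 dB
Step 2: SE = SL - 2*TL + TS - NL + DI - DT = 224 - 2*47 + (-2.21) - 83 + 16 - 17 = 43.79

43.79 dB


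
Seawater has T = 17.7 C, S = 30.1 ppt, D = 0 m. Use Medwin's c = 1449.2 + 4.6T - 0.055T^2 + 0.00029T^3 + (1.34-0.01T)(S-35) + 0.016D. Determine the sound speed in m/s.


c = 1449.2 + 4.6*17.7 - 0.055*17.7^2 + 0.00029*17.7^3 + (1.34 - 0.01*17.7)*(30.1 - 35) + 0.016*0 = 1509.3

1509.3 m/s


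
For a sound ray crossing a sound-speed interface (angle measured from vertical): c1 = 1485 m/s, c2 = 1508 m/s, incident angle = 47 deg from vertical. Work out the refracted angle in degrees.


sin(theta2) = (c2/c1)*sin(theta1) = (1508/1485)*sin(47 deg) = 0.74268
theta2 = arcsin(0.74268) = 47.96

47.96 deg


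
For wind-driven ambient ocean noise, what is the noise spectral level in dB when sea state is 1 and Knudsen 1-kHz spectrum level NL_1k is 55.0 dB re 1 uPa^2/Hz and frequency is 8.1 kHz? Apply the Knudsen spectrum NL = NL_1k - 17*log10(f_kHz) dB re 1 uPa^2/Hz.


NL = NL_1k - 17*log10(f_kHz) = 55.0 - 17*log10(8.1) = 55.0 - (15.44) = 39.56

39.56 dB


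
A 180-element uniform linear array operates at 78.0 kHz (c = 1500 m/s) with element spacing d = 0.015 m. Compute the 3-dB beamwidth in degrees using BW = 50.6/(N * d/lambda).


Step 1: lambda = 1500/78000 = 0.01923 m
Step 2: d/lambda = 0.015/0.01923 = 0.78
Step 3: BW = 50.6/(N * d/lambda) = 50.6/(180 * 0.78) = 0.36

0.36 deg


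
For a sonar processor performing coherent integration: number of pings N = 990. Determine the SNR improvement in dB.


Gain = 10*log10(990) = 29.96

29.96 dB


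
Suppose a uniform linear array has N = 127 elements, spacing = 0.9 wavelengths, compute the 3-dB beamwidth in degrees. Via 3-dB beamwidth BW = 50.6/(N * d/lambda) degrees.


BW = 50.6 / (127 * 0.9) = 50.6 / 114.3 = 0.44

0.44 deg


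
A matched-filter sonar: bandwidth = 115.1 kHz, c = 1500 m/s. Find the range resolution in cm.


0.65 cm


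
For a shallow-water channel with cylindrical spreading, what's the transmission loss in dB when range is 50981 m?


TL = 10*log10(50981) = 47.07

47.07 dB


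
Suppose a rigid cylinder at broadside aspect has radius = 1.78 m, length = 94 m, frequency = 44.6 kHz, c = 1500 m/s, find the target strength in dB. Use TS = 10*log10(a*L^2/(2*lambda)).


53.69 dB


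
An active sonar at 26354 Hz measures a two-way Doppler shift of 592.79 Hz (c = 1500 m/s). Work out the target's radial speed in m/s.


From fd = 2*f*v/c, v = c*fd/(2*f) = 1500 * 592.79 / (2*26354) = 16.87

16.87 m/s


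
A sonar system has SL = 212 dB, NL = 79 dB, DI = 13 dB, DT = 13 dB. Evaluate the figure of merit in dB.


133 dB


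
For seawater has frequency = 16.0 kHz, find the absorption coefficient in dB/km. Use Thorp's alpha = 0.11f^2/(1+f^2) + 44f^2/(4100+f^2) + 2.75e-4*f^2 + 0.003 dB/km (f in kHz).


2.769 dB/km


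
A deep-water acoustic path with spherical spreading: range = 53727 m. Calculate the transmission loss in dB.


TL = 20*log10(53727) = 94.6

94.6 dB


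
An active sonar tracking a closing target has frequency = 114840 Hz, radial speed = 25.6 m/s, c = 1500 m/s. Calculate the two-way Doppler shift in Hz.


fd = 2*f*v/c = 2 * 114840 * 25.6 / 1500 = 3919.87

3919.87 Hz


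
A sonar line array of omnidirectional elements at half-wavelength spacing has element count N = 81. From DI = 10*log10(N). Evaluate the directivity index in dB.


19.08 dB


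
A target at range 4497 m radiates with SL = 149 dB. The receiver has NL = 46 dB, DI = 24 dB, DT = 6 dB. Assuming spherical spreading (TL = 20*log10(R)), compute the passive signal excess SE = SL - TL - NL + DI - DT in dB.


47.94 dB


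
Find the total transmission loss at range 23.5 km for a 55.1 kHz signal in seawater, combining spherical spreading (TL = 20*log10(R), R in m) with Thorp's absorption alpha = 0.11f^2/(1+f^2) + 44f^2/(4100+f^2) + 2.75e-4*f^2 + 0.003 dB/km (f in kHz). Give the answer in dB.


549.61 dB


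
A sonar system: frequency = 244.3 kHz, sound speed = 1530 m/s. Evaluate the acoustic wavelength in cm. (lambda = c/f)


0.63 cm


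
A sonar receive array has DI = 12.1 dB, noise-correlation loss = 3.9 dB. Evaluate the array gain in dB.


AG = DI - L_corr = 12.1 - 3.9 = 8.2

8.2 dB


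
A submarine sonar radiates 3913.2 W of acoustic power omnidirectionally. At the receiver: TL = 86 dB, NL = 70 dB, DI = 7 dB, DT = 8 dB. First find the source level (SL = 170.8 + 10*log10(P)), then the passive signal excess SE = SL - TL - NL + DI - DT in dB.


Step 1: SL = 170.8 + 10*log10(3913.2) = 206.73 dB
Step 2: SE = SL - TL - NL + DI - DT = 206.73 - 86 - 70 + 7 - 8 = 49.73

49.73 dB


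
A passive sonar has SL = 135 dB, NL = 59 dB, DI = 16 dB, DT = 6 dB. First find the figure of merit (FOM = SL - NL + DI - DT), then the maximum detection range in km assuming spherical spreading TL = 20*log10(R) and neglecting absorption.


Step 1: FOM = SL - NL + DI - DT = 135 - 59 + 16 - 6 = 86 dB
Step 2: at max range FOM = TL = 20*log10(R), so R = 10^(86/20) = 19952.62 m = 19.95 km

19.95 km


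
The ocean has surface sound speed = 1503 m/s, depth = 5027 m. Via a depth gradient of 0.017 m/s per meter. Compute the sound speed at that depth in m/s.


c = 1503 + 0.017 * 5027 = 1588.459

1588.459 m/s


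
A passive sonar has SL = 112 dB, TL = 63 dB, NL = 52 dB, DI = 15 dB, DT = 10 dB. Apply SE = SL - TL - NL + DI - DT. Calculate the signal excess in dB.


SE = SL - TL - NL + DI - DT = 112 - 63 - 52 + 15 - 10 = 2

2 dB


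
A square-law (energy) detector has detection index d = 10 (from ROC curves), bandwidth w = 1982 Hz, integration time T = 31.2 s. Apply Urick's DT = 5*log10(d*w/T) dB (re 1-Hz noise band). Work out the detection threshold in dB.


14.01 dB


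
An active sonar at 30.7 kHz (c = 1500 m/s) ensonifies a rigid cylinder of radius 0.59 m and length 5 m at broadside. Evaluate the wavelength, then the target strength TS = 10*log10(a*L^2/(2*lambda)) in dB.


Step 1: lambda = c/f = 1500/30700 = 0.04886 m
Step 2: TS = 10*log10(a*L^2/(2*lambda)) = 10*log10(0.59*5^2/(2*0.04886)) = 21.79

21.79 dB


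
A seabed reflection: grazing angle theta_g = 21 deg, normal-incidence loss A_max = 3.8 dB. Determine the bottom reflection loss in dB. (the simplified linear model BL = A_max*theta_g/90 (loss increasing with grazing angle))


BL = A_max * theta_g / 90 = 3.8 * 21 / 90 = 0.89

0.89 dB


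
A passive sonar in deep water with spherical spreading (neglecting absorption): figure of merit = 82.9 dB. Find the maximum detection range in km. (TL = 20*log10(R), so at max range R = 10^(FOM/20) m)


At max range FOM = TL, so 20*log10(R) = 82.9
R = 10^(82.9/20) = 13963.68 m = 13.96 km

13.96 km


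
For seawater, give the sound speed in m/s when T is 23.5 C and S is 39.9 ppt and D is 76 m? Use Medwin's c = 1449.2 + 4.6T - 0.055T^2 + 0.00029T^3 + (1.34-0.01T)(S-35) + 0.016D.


c = 1449.2 + 4.6*23.5 - 0.055*23.5^2 + 0.00029*23.5^3 + (1.34 - 0.01*23.5)*(39.9 - 35) + 0.016*76 = 1537.32

1537.32 m/s


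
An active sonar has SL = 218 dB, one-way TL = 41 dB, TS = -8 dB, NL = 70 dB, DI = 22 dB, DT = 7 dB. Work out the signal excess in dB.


SE = SL - 2*TL + TS - NL + DI - DT = 218 - 2*41 + (-8) - 70 + 22 - 7 = 73

73 dB


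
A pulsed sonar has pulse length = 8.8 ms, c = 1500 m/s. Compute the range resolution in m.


6.6 m


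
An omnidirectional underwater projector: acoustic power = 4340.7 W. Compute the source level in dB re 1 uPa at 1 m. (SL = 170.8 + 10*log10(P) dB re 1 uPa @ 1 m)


SL = 170.8 + 10*log10(4340.7) = 170.8 + 36.38 = 207.18

207.18 dB


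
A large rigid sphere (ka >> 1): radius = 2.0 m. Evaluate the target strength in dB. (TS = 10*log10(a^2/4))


TS = 10*log10(2.0^2 / 4) = 10*log10(1.0) = 0.0

0.0 dB


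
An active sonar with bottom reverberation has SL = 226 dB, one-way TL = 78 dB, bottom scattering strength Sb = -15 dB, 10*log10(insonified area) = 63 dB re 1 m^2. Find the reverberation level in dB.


RL = SL - 2*TL + Sb + 10*log10(A) = 226 - 2*78 + (-15) + 63 = 118

118 dB


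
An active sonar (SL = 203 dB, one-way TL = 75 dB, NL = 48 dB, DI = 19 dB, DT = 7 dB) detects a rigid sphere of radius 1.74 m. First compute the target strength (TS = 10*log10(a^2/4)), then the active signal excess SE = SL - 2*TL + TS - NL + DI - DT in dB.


Step 1: TS = 10*log10(1.74^2/4) = -1.21 dB
Step 2: SE = SL - 2*TL + TS - NL + DI - DT = 203 - 2*75 + (-1.21) - 48 + 19 - 7 = 15.79

15.79 dB


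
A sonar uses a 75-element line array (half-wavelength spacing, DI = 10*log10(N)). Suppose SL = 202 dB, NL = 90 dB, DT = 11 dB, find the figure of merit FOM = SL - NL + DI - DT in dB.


Step 1: DI = 10*log10(75) = 18.75 dB
Step 2: FOM = SL - NL + DI - DT = 202 - 90 + 18.75 - 11 = 119.75

119.75 dB


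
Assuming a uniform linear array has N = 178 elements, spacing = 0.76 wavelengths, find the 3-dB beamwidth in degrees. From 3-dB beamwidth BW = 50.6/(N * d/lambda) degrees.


0.37 deg


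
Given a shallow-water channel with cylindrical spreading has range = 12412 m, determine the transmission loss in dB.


40.94 dB


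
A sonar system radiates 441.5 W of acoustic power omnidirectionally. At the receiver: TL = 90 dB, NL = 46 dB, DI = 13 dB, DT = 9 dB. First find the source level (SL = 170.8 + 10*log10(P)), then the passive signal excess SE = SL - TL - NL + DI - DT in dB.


Step 1: SL = 170.8 + 10*log10(441.5) = 197.25 dB
Step 2: SE = SL - TL - NL + DI - DT = 197.25 - 90 - 46 + 13 - 9 = 65.25

65.25 dB


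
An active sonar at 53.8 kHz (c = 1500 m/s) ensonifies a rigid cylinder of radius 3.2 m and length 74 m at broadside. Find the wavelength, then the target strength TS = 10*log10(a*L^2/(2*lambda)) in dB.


Step 1: lambda = c/f = 1500/53800 = 0.02788 m
Step 2: TS = 10*log10(a*L^2/(2*lambda)) = 10*log10(3.2*74^2/(2*0.02788)) = 54.97

54.97 dB


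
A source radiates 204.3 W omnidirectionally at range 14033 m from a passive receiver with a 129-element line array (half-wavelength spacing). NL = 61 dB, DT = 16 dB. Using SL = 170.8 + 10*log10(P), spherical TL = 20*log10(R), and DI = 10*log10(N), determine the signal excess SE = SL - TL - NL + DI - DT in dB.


55.07 dB


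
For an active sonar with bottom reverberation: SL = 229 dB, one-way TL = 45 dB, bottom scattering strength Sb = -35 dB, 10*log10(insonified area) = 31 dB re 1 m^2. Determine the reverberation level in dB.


RL = SL - 2*TL + Sb + 10*log10(A) = 229 - 2*45 + (-35) + 31 = 135

135 dB


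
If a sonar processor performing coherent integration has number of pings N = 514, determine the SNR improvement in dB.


Gain = 10*log10(514) = 27.11

27.11 dB


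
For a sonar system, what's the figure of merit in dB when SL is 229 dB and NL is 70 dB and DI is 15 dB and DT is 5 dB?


FOM = SL - NL + DI - DT = 229 - 70 + 15 - 5 = 169

169 dB
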